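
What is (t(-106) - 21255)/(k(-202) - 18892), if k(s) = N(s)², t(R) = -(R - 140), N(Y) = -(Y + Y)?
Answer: -7003/48108 ≈ -0.14557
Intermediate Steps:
N(Y) = -2*Y
t(R) = 140 - R (t(R) = -(-140 + R) = 140 - R)
k(s) = 4*s² (k(s) = (-2*s)² = 4*s²)
(t(-106) - 21255)/(k(-202) - 18892) = ((140 - 1*(-106)) - 21255)/(4*(-202)² - 18892) = ((140 + 106) - 21255)/(4*40804 - 18892) = (246 - 21255)/(163216 - 18892) = -21009/144324 = -21009*1/144324 = -7003/48108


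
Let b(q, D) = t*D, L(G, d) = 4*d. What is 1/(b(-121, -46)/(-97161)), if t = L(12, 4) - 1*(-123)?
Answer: 699/46 ≈ 15.196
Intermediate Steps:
t = 139 (t = 4*4 - 1*(-123) = 16 + 123 = 139)
b(q, D) = 139*D
1/(b(-121, -46)/(-97161)) = 1/((139*(-46))/(-97161)) = 1/(-6394*(-1/97161)) = 1/(46/699) = 699/46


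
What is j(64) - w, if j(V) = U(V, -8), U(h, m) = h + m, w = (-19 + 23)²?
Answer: 40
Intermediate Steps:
w = 16 (w = 4² = 16)
j(V) = -8 + V (j(V) = V - 8 = -8 + V)
j(64) - w = (-8 + 64) - 1*16 = 56 - 16 = 40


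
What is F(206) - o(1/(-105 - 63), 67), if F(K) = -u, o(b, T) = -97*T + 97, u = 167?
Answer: 6235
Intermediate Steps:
o(b, T) = 97 - 97*T
F(K) = -167 (F(K) = -1*167 = -167)
F(206) - o(1/(-105 - 63), 67) = -167 - (97 - 97*67) = -167 - (97 - 6499) = -167 - 1*(-6402) = -167 + 6402 = 6235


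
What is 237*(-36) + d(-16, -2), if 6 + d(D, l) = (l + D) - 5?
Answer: -8561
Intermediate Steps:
d(D, l) = -11 + D + l (d(D, l) = -6 + ((l + D) - 5) = -6 + ((D + l) - 5) = -6 + (-5 + D + l) = -11 + D + l)
237*(-36) + d(-16, -2) = 237*(-36) + (-11 - 16 - 2) = -8532 - 29 = -8561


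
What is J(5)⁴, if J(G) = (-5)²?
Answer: 390625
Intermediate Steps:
J(G) = 25
J(5)⁴ = 25⁴ = 390625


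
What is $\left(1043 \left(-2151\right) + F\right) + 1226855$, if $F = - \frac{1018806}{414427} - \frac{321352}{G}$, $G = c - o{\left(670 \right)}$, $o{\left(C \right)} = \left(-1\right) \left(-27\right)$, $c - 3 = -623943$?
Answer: $- \frac{262891674420400040}{258588771909} \approx -1.0166 \cdot 10^{6}$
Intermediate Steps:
$c = -623940$ ($c = 3 - 623943 = -623940$)
$o{\left(C \right)} = 27$
$G = -623967$ ($G = -623940 - 27 = -623967$)
$F = - \frac{502524378098}{258588771909}$ ($F = - \frac{1018806}{414427} - \frac{321352}{-623967} = \left(-1018806\right) \frac{1}{414427} - - \frac{321352}{623967} = - \frac{1018806}{414427} + \frac{321352}{623967} = - \frac{502524378098}{258588771909} \approx -1.9433$)
$\left(1043 \left(-2151\right) + F\right) + 1226855 = \left(1043 \left(-2151\right) - \frac{502524378098}{258588771909}\right) + 1226855 = \left(-2243493 - \frac{502524378098}{258588771909}\right) + 1226855 = - \frac{580142602180816235}{258588771909} + 1226855 = - \frac{262891674420400040}{258588771909}$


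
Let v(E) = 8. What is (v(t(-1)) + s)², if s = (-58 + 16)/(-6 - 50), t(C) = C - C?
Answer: 1225/16 ≈ 76.563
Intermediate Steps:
t(C) = 0
s = ¾ (s = -42/(-56) = -42*(-1/56) = ¾ ≈ 0.75000)
(v(t(-1)) + s)² = (8 + ¾)² = (35/4)² = 1225/16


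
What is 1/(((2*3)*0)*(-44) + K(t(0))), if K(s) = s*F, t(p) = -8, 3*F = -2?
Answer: 3/16 ≈ 0.18750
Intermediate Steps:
F = -2/3 (F = (1/3)*(-2) = -2/3 ≈ -0.66667)
K(s) = -2*s/3 (K(s) = s*(-2/3) = -2*s/3)
1/(((2*3)*0)*(-44) + K(t(0))) = 1/(((2*3)*0)*(-44) - 2/3*(-8)) = 1/((6*0)*(-44) + 16/3) = 1/(0*(-44) + 16/3) = 1/(0 + 16/3) = 1/(16/3) = 3/16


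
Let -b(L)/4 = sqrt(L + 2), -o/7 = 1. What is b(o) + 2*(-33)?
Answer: -66 - 4*I*sqrt(5) ≈ -66.0 - 8.9443*I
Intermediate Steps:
o = -7 (o = -7*1 = -7)
b(L) = -4*sqrt(2 + L) (b(L) = -4*sqrt(L + 2) = -4*sqrt(2 + L))
b(o) + 2*(-33) = -4*sqrt(2 - 7) + 2*(-33) = -4*I*sqrt(5) - 66 = -66 - 4*I*sqrt(5)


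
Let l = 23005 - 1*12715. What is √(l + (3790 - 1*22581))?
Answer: I*√8501 ≈ 92.201*I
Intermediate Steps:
l = 10290 (l = 23005 - 12715 = 10290)
√(l + (3790 - 1*22581)) = √(10290 + (3790 - 1*22581)) = √(10290 + (3790 - 22581)) = √(10290 - 18791) = √(-8501) = I*√8501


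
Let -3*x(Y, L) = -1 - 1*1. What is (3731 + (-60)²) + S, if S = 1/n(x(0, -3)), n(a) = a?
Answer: 14665/2 ≈ 7332.5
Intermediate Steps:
x(Y, L) = ⅔ (x(Y, L) = -(-1 - 1*1)/3 = -(-1 - 1)/3 = -⅓*(-2) = ⅔)
S = 3/2 (S = 1/(⅔) = 3/2 ≈ 1.5000)
(3731 + (-60)²) + S = (3731 + (-60)²) + 3/2 = (3731 + 3600) + 3/2 = 7331 + 3/2 = 14665/2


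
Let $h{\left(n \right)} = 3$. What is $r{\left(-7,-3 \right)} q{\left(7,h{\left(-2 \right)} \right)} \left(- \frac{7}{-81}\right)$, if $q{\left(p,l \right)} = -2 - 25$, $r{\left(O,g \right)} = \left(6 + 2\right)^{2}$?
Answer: $- \frac{448}{3} \approx -149.33$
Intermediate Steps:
$r{\left(O,g \right)} = 64$ ($r{\left(O,g \right)} = 8^{2} = 64$)
$q{\left(p,l \right)} = -27$ ($q{\left(p,l \right)} = -2 - 25 = -27$)
$r{\left(-7,-3 \right)} q{\left(7,h{\left(-2 \right)} \right)} \left(- \frac{7}{-81}\right) = 64 \left(-27\right) \left(- \frac{7}{-81}\right) = - 1728 \left(\left(-7\right) \left(- \frac{1}{81}\right)\right) = \left(-1728\right) \frac{7}{81} = - \frac{448}{3}$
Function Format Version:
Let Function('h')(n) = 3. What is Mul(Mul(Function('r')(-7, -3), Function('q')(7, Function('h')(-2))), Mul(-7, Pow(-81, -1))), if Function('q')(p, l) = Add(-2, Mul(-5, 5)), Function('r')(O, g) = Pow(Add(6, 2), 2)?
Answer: Rational(-448, 3) ≈ -149.33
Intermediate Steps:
Function('r')(O, g) = 64 (Function('r')(O, g) = Pow(8, 2) = 64)
Function('q')(p, l) = -27 (Function('q')(p, l) = Add(-2, -25) = -27)
Mul(Mul(Function('r')(-7, -3), Function('q')(7, Function('h')(-2))), Mul(-7, Pow(-81, -1))) = Mul(Mul(64, -27), Mul(-7, Pow(-81, -1))) = Mul(-1728, Mul(-7, Rational(-1, 81))) = Mul(-1728, Rational(7, 81)) = Rational(-448, 3)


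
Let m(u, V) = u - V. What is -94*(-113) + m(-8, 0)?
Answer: 10614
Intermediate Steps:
-94*(-113) + m(-8, 0) = -94*(-113) + (-8 - 1*0) = 10622 + (-8 + 0) = 10622 - 8 = 10614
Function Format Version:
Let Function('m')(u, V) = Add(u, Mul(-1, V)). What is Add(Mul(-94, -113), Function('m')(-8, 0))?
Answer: 10614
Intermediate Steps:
Add(Mul(-94, -113), Function('m')(-8, 0)) = Add(Mul(-94, -113), Add(-8, Mul(-1, 0))) = Add(10622, Add(-8, 0)) = Add(10622, -8) = 10614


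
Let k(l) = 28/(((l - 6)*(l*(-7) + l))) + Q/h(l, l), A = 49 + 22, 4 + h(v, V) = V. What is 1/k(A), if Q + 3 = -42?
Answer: -927615/623963 ≈ -1.4867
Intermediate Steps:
h(v, V) = -4 + V
A = 71
Q = -45 (Q = -3 - 42 = -45)
k(l) = -45/(-4 + l) - 14/(3*l*(-6 + l)) (k(l) = 28/(((l - 6)*(l*(-7) + l))) - 45/(-4 + l) = 28/(((-6 + l)*(-7*l + l))) - 45/(-4 + l) = 28/(((-6 + l)*(-6*l))) - 45/(-4 + l) = 28/((-6*l*(-6 + l))) - 45/(-4 + l) = 28*(-1/(6*l*(-6 + l))) - 45/(-4 + l) = -14/(3*l*(-6 + l)) - 45/(-4 + l) = -45/(-4 + l) - 14/(3*l*(-6 + l)))
1/k(A) = 1/((⅓)*(56 - 135*71² + 796*71)/(71*(-6 + 71)*(-4 + 71))) = 1/((⅓)*(1/71)*(56 - 135*5041 + 56516)/(65*67)) = 1/((⅓)*(1/71)*(1/65)*(1/67)*(56 - 680535 + 56516)) = 1/((⅓)*(1/71)*(1/65)*(1/67)*(-623963)) = 1/(-623963/927615) = -927615/623963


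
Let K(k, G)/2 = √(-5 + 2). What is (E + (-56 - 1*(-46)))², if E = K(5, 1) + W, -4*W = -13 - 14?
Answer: (13 - 8*I*√3)²/16 ≈ -1.4375 - 22.517*I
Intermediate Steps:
K(k, G) = 2*I*√3 (K(k, G) = 2*√(-5 + 2) = 2*√(-3) = 2*(I*√3) = 2*I*√3)
W = 27/4 (W = -(-13 - 14)/4 = -¼*(-27) = 27/4 ≈ 6.7500)
E = 27/4 + 2*I*√3 (E = 2*I*√3 + 27/4 = 27/4 + 2*I*√3 ≈ 6.75 + 3.4641*I)
(E + (-56 - 1*(-46)))² = ((27/4 + 2*I*√3) + (-56 - 1*(-46)))² = ((27/4 + 2*I*√3) + (-56 + 46))² = ((27/4 + 2*I*√3) - 10)² = (-13/4 + 2*I*√3)²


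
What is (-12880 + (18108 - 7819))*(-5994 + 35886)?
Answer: -77450172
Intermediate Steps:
(-12880 + (18108 - 7819))*(-5994 + 35886) = (-12880 + 10289)*29892 = -2591*29892 = -77450172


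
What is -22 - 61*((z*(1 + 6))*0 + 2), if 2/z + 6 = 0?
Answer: -144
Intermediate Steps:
z = -⅓ (z = 2/(-6 + 0) = 2/(-6) = 2*(-⅙) = -⅓ ≈ -0.33333)
-22 - 61*((z*(1 + 6))*0 + 2) = -22 - 61*(-(1 + 6)/3*0 + 2) = -22 - 61*(-⅓*7*0 + 2) = -22 - 61*(-7/3*0 + 2) = -22 - 61*(0 + 2) = -22 - 61*2 = -22 - 122 = -144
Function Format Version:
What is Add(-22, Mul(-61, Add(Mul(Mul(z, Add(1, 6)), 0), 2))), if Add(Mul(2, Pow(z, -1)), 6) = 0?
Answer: -144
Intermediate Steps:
z = Rational(-1, 3) (z = Mul(2, Pow(Add(-6, 0), -1)) = Mul(2, Pow(-6, -1)) = Mul(2, Rational(-1, 6)) = Rational(-1, 3) ≈ -0.33333)
Add(-22, Mul(-61, Add(Mul(Mul(z, Add(1, 6)), 0), 2))) = Add(-22, Mul(-61, Add(Mul(Mul(Rational(-1, 3), Add(1, 6)), 0), 2))) = Add(-22, Mul(-61, Add(Mul(Mul(Rational(-1, 3), 7), 0), 2))) = Add(-22, Mul(-61, Add(Mul(Rational(-7, 3), 0), 2))) = Add(-22, Mul(-61, Add(0, 2))) = Add(-22, Mul(-61, 2)) = Add(-22, -122) = -144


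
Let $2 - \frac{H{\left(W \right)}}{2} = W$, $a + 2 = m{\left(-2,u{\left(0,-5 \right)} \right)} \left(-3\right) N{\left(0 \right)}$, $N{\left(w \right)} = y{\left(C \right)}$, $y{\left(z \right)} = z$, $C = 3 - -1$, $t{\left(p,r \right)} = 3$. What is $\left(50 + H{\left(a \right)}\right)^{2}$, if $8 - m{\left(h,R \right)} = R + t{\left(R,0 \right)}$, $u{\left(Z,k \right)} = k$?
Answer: $88804$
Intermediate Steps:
$C = 4$ ($C = 3 + 1 = 4$)
$m{\left(h,R \right)} = 5 - R$ ($m{\left(h,R \right)} = 8 - \left(R + 3\right) = 8 - \left(3 + R\right) = 5 - R$)
$N{\left(w \right)} = 4$
$a = -122$ ($a = -2 + \left(5 - -5\right) \left(-3\right) 4 = -2 + \left(5 + 5\right) \left(-3\right) 4 = -2 + 10 \left(-3\right) 4 = -2 - 120 = -122$)
$H{\left(W \right)} = 4 - 2 W$
$\left(50 + H{\left(a \right)}\right)^{2} = \left(50 + \left(4 - -244\right)\right)^{2} = \left(50 + \left(4 + 244\right)\right)^{2} = \left(50 + 248\right)^{2} = 298^{2} = 88804$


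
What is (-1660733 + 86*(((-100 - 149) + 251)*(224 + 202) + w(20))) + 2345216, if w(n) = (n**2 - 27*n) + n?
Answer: 747435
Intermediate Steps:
w(n) = n**2 - 26*n
(-1660733 + 86*(((-100 - 149) + 251)*(224 + 202) + w(20))) + 2345216 = (-1660733 + 86*(((-100 - 149) + 251)*(224 + 202) + 20*(-26 + 20))) + 2345216 = (-1660733 + 86*((-249 + 251)*426 + 20*(-6))) + 2345216 = (-1660733 + 86*(2*426 - 120)) + 2345216 = (-1660733 + 86*(852 - 120)) + 2345216 = (-1660733 + 86*732) + 2345216 = (-1660733 + 62952) + 2345216 = -1597781 + 2345216 = 747435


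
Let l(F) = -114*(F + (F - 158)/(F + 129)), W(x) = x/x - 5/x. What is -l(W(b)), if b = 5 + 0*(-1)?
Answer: -6004/43 ≈ -139.63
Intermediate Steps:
b = 5 (b = 5 + 0 = 5)
W(x) = 1 - 5/x
l(F) = -114*F - 114*(-158 + F)/(129 + F) (l(F) = -114*(F + (-158 + F)/(129 + F)) = -114*F - 114*(-158 + F)/(129 + F))
-l(W(b)) = -114*(158 - ((-5 + 5)/5)**2 - 130*(-5 + 5)/5)/(129 + (-5 + 5)/5) = -114*(158 - ((1/5)*0)**2 - 26*0)/(129 + (1/5)*0) = -114*(158 - 1*0**2 - 130*0)/(129 + 0) = -114*(158 - 1*0 + 0)/129 = -114*(158 + 0 + 0)/129 = -114*158/129 = -1*6004/43 = -6004/43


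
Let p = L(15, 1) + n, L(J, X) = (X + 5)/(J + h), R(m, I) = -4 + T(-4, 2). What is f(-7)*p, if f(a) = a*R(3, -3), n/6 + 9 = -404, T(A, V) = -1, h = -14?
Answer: -86520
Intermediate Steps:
R(m, I) = -5 (R(m, I) = -4 - 1 = -5)
L(J, X) = (5 + X)/(-14 + J) (L(J, X) = (X + 5)/(J - 14) = (5 + X)/(-14 + J))
n = -2478 (n = -54 + 6*(-404) = -54 - 2424 = -2478)
p = -2472 (p = (5 + 1)/(-14 + 15) - 2478 = 6/1 - 2478 = 1*6 - 2478 = 6 - 2478 = -2472)
f(a) = -5*a (f(a) = a*(-5) = -5*a)
f(-7)*p = -5*(-7)*(-2472) = 35*(-2472) = -86520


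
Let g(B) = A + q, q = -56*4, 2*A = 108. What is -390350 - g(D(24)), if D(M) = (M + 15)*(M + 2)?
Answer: -390180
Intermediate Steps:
A = 54 (A = (1/2)*108 = 54)
q = -224
D(M) = (2 + M)*(15 + M) (D(M) = (15 + M)*(2 + M) = (2 + M)*(15 + M))
g(B) = -170 (g(B) = 54 - 224 = -170)
-390350 - g(D(24)) = -390350 - 1*(-170) = -390350 + 170 = -390180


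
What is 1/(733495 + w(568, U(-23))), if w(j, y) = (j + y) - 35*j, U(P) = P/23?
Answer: 1/714182 ≈ 1.4002e-6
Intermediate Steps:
U(P) = P/23 (U(P) = P*(1/23) = P/23)
w(j, y) = y - 34*j
1/(733495 + w(568, U(-23))) = 1/(733495 + ((1/23)*(-23) - 34*568)) = 1/(733495 + (-1 - 19312)) = 1/(733495 - 19313) = 1/714182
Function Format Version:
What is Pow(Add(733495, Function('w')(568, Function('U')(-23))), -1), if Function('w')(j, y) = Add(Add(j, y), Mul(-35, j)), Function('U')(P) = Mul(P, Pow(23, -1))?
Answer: Rational(1, 714182) ≈ 1.4002e-6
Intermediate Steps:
Function('U')(P) = Mul(Rational(1, 23), P) (Function('U')(P) = Mul(P, Rational(1, 23)) = Mul(Rational(1, 23), P))
Function('w')(j, y) = Add(y, Mul(-34, j))
Pow(Add(733495, Function('w')(568, Function('U')(-23))), -1) = Pow(Add(733495, Add(Mul(Rational(1, 23), -23), Mul(-34, 568))), -1) = Pow(Add(733495, Add(-1, -19312)), -1) = Pow(Add(733495, -19313), -1) = Pow(714182, -1) = Rational(1, 714182)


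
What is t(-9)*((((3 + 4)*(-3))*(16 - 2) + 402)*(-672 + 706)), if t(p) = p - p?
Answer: 0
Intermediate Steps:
t(p) = 0
t(-9)*((((3 + 4)*(-3))*(16 - 2) + 402)*(-672 + 706)) = 0*((((3 + 4)*(-3))*(16 - 2) + 402)*(-672 + 706)) = 0*(((7*(-3))*14 + 402)*34) = 0*((-21*14 + 402)*34) = 0*((-294 + 402)*34) = 0*(108*34) = 0*3672 = 0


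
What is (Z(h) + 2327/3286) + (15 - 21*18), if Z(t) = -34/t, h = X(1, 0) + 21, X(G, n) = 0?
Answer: -25112035/69006 ≈ -363.91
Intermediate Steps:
h = 21 (h = 0 + 21 = 21)
(Z(h) + 2327/3286) + (15 - 21*18) = (-34/21 + 2327/3286) + (15 - 21*18) = (-34*1/21 + 2327*(1/3286)) + (15 - 378) = (-34/21 + 2327/3286) - 363 = -62857/69006 - 363 = -25112035/69006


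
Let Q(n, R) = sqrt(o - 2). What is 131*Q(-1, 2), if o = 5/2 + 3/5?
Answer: 131*sqrt(110)/10 ≈ 137.39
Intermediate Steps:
o = 31/10 (o = 5*(1/2) + 3*(1/5) = 5/2 + 3/5 = 31/10 ≈ 3.1000)
Q(n, R) = sqrt(110)/10 (Q(n, R) = sqrt(31/10 - 2) = sqrt(11/10) = sqrt(110)/10)
131*Q(-1, 2) = 131*(sqrt(110)/10) = 131*sqrt(110)/10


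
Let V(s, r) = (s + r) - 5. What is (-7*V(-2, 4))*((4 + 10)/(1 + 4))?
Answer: 294/5 ≈ 58.800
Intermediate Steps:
V(s, r) = -5 + r + s (V(s, r) = (r + s) - 5 = -5 + r + s)
(-7*V(-2, 4))*((4 + 10)/(1 + 4)) = (-7*(-5 + 4 - 2))*((4 + 10)/(1 + 4)) = (-7*(-3))*(14/5) = 21*(14*(⅕)) = 21*(14/5) = 294/5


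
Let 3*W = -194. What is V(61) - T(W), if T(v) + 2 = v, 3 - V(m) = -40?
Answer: 329/3 ≈ 109.67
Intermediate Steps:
W = -194/3 (W = (1/3)*(-194) = -194/3 ≈ -64.667)
V(m) = 43 (V(m) = 3 - 1*(-40) = 3 + 40 = 43)
T(v) = -2 + v
V(61) - T(W) = 43 - (-2 - 194/3) = 43 - 1*(-200/3) = 43 + 200/3 = 329/3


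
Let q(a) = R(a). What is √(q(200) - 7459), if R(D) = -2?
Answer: 3*I*√829 ≈ 86.377*I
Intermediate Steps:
q(a) = -2
√(q(200) - 7459) = √(-2 - 7459) = √(-7461) = 3*I*√829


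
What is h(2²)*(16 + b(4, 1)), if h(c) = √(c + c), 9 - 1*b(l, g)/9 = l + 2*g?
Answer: 86*√2 ≈ 121.62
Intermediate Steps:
b(l, g) = 81 - 18*g - 9*l (b(l, g) = 81 - 9*(l + 2*g) = 81 + (-18*g - 9*l) = 81 - 18*g - 9*l)
h(c) = √2*√c (h(c) = √(2*c) = √2*√c)
h(2²)*(16 + b(4, 1)) = (√2*√(2²))*(16 + (81 - 18*1 - 9*4)) = (√2*√4)*(16 + (81 - 18 - 36)) = (√2*2)*(16 + 27) = (2*√2)*43 = 86*√2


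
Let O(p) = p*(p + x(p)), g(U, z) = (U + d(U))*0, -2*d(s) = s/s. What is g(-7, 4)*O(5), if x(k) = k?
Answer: 0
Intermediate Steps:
d(s) = -½ (d(s) = -s/(2*s) = -½*1 = -½)
g(U, z) = 0 (g(U, z) = (U - ½)*0 = (-½ + U)*0 = 0)
O(p) = 2*p² (O(p) = p*(p + p) = p*(2*p) = 2*p²)
g(-7, 4)*O(5) = 0*(2*5²) = 0*(2*25) = 0*50 = 0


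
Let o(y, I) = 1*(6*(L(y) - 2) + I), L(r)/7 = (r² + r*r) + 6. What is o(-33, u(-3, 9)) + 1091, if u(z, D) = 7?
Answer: 92814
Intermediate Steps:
L(r) = 42 + 14*r² (L(r) = 7*((r² + r*r) + 6) = 7*((r² + r²) + 6) = 7*(2*r² + 6) = 7*(6 + 2*r²) = 42 + 14*r²)
o(y, I) = 240 + I + 84*y² (o(y, I) = 1*(6*((42 + 14*y²) - 2) + I) = 1*(6*(40 + 14*y²) + I) = 1*((240 + 84*y²) + I) = 1*(240 + I + 84*y²) = 240 + I + 84*y²)
o(-33, u(-3, 9)) + 1091 = (240 + 7 + 84*(-33)²) + 1091 = (240 + 7 + 84*1089) + 1091 = (240 + 7 + 91476) + 1091 = 91723 + 1091 = 92814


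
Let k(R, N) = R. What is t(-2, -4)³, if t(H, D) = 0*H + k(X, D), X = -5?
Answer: -125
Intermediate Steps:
t(H, D) = -5 (t(H, D) = 0*H - 5 = 0 - 5 = -5)
t(-2, -4)³ = (-5)³ = -125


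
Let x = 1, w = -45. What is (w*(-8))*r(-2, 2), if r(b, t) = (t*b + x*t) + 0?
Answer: -720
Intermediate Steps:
r(b, t) = t + b*t (r(b, t) = (t*b + 1*t) + 0 = (b*t + t) + 0 = (t + b*t) + 0 = t + b*t)
(w*(-8))*r(-2, 2) = (-45*(-8))*(2*(1 - 2)) = 360*(2*(-1)) = 360*(-2) = -720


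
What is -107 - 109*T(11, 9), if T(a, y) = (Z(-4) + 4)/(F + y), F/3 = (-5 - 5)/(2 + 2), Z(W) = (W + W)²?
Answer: -15145/3 ≈ -5048.3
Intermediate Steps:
Z(W) = 4*W² (Z(W) = (2*W)² = 4*W²)
F = -15/2 (F = 3*((-5 - 5)/(2 + 2)) = 3*(-10/4) = 3*(-10*¼) = 3*(-5/2) = -15/2 ≈ -7.5000)
T(a, y) = 68/(-15/2 + y) (T(a, y) = (4*(-4)² + 4)/(-15/2 + y) = (4*16 + 4)/(-15/2 + y) = (64 + 4)/(-15/2 + y) = 68/(-15/2 + y))
-107 - 109*T(11, 9) = -107 - 14824/(-15 + 2*9) = -107 - 14824/(-15 + 18) = -107 - 14824/3 = -15145/3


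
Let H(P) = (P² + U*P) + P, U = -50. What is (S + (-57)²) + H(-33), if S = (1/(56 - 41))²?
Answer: 1339876/225 ≈ 5955.0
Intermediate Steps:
H(P) = P² - 49*P (H(P) = (P² - 50*P) + P = P² - 49*P)
S = 1/225 (S = (1/15)² = 1/225 ≈ 0.0044444)
(S + (-57)²) + H(-33) = (1/225 + (-57)²) - 33*(-49 - 33) = (1/225 + 3249) - 33*(-82) = 731026/225 + 2706 = 1339876/225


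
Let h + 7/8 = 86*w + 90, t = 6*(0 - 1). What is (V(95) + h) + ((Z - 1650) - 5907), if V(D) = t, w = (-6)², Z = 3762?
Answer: -4927/8 ≈ -615.88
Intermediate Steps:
w = 36
t = -6 (t = 6*(-1) = -6)
h = 25481/8 (h = -7/8 + (86*36 + 90) = -7/8 + (3096 + 90) = -7/8 + 3186 = 25481/8 ≈ 3185.1)
V(D) = -6
(V(95) + h) + ((Z - 1650) - 5907) = (-6 + 25481/8) + ((3762 - 1650) - 5907) = 25433/8 + (2112 - 5907) = 25433/8 - 3795 = -4927/8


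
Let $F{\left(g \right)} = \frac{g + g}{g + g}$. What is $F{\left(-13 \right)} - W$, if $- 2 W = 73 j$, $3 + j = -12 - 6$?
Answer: $- \frac{1531}{2} \approx -765.5$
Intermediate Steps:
$j = -21$ ($j = -3 - 18 = -21$)
$F{\left(g \right)} = 1$ ($F{\left(g \right)} = \frac{2 g}{2 g} = 2 g \frac{1}{2 g} = 1$)
$W = \frac{1533}{2}$ ($W = - \frac{73 \left(-21\right)}{2} = \left(- \frac{1}{2}\right) \left(-1533\right) = \frac{1533}{2} \approx 766.5$)
$F{\left(-13 \right)} - W = 1 - \frac{1533}{2} = - \frac{1531}{2}$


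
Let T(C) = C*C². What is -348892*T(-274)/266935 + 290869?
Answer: 7254639043523/266935 ≈ 2.7178e+7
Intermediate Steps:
T(C) = C³
-348892*T(-274)/266935 + 290869 = -348892/(266935/((-274)³)) + 290869 = -348892/(266935/(-20570824)) + 290869 = -348892/(266935*(-1/20570824)) + 290869 = -348892/(-266935/20570824) + 290869 = -348892*(-20570824/266935) + 290869 = 7176995927008/266935 + 290869 = 7254639043523/266935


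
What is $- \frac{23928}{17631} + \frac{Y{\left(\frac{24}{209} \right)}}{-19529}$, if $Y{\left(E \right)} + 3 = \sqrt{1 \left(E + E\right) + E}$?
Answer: $- \frac{155745673}{114771933} - \frac{6 \sqrt{418}}{4081561} \approx -1.357$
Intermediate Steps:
$Y{\left(E \right)} = -3 + \sqrt{3} \sqrt{E}$ ($Y{\left(E \right)} = -3 + \sqrt{1 \left(E + E\right) + E} = -3 + \sqrt{1 \cdot 2 E + E} = -3 + \sqrt{2 E + E} = -3 + \sqrt{3 E} = -3 + \sqrt{3} \sqrt{E}$)
$- \frac{23928}{17631} + \frac{Y{\left(\frac{24}{209} \right)}}{-19529} = - \frac{23928}{17631} + \frac{-3 + \sqrt{3} \sqrt{\frac{24}{209}}}{-19529} = \left(-23928\right) \frac{1}{17631} + \left(-3 + \sqrt{3} \sqrt{24 \cdot \frac{1}{209}}\right) \left(- \frac{1}{19529}\right) = - \frac{7976}{5877} + \left(-3 + \sqrt{3} \sqrt{\frac{24}{209}}\right) \left(- \frac{1}{19529}\right) = - \frac{7976}{5877} + \left(-3 + \sqrt{3} \frac{2 \sqrt{1254}}{209}\right) \left(- \frac{1}{19529}\right) = - \frac{7976}{5877} + \left(-3 + \frac{6 \sqrt{418}}{209}\right) \left(- \frac{1}{19529}\right) = - \frac{7976}{5877} + \left(\frac{3}{19529} - \frac{6 \sqrt{418}}{4081561}\right) = - \frac{155745673}{114771933} - \frac{6 \sqrt{418}}{4081561}$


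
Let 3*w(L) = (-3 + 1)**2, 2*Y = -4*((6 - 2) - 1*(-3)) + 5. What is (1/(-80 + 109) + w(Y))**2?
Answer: 14161/7569 ≈ 1.8709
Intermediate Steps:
Y = -23/2 (Y = (-4*((6 - 2) - 1*(-3)) + 5)/2 = (-4*(4 + 3) + 5)/2 = (-4*7 + 5)/2 = (-28 + 5)/2 = (1/2)*(-23) = -23/2 ≈ -11.500)
w(L) = 4/3 (w(L) = (-3 + 1)**2/3 = (1/3)*(-2)**2 = (1/3)*4 = 4/3)
(1/(-80 + 109) + w(Y))**2 = (1/(-80 + 109) + 4/3)**2 = (1/29 + 4/3)**2 = (119/87)**2 = 14161/7569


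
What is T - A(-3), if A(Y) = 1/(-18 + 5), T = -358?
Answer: -4653/13 ≈ -357.92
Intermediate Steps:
A(Y) = -1/13 (A(Y) = 1/(-13) = -1/13)
T - A(-3) = -358 - 1*(-1/13) = -358 + 1/13 = -4653/13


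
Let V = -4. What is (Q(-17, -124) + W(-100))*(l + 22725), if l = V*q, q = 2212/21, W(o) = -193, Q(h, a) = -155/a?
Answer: -51320737/12 ≈ -4.2767e+6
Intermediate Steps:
q = 316/3 (q = 2212*(1/21) = 316/3 ≈ 105.33)
l = -1264/3 (l = -4*316/3 = -1264/3 ≈ -421.33)
(Q(-17, -124) + W(-100))*(l + 22725) = (-155/(-124) - 193)*(-1264/3 + 22725) = (-155*(-1/124) - 193)*(66911/3) = (5/4 - 193)*(66911/3) = -767/4*66911/3 = -51320737/12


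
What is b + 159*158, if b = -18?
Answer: 25104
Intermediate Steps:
b + 159*158 = -18 + 159*158 = -18 + 25122 = 25104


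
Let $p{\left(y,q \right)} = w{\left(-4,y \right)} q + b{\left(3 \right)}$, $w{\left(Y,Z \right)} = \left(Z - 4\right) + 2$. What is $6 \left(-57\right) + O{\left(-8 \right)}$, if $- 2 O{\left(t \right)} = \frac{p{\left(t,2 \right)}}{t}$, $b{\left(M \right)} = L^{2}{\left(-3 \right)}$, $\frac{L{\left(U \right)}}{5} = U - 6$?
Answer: $- \frac{3467}{16} \approx -216.69$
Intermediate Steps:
$L{\left(U \right)} = -30 + 5 U$ ($L{\left(U \right)} = 5 \left(U - 6\right) = 5 \left(-6 + U\right) = -30 + 5 U$)
$w{\left(Y,Z \right)} = -2 + Z$ ($w{\left(Y,Z \right)} = \left(-4 + Z\right) + 2 = -2 + Z$)
$b{\left(M \right)} = 2025$ ($b{\left(M \right)} = \left(-30 + 5 \left(-3\right)\right)^{2} = \left(-30 - 15\right)^{2} = \left(-45\right)^{2} = 2025$)
$p{\left(y,q \right)} = 2025 + q \left(-2 + y\right)$ ($p{\left(y,q \right)} = \left(-2 + y\right) q + 2025 = q \left(-2 + y\right) + 2025 = 2025 + q \left(-2 + y\right)$)
$O{\left(t \right)} = - \frac{2021 + 2 t}{2 t}$ ($O{\left(t \right)} = - \frac{\left(2025 + 2 \left(-2 + t\right)\right) \frac{1}{t}}{2} = - \frac{\left(2025 + \left(-4 + 2 t\right)\right) \frac{1}{t}}{2} = - \frac{\left(2021 + 2 t\right) \frac{1}{t}}{2} = - \frac{\frac{1}{t} \left(2021 + 2 t\right)}{2} = - \frac{2021 + 2 t}{2 t}$)
$6 \left(-57\right) + O{\left(-8 \right)} = 6 \left(-57\right) + \frac{- \frac{2021}{2} - -8}{-8} = -342 - \frac{- \frac{2021}{2} + 8}{8} = -342 - - \frac{2005}{16} = -342 + \frac{2005}{16} = - \frac{3467}{16}$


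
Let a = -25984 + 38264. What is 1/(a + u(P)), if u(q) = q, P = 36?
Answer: 1/12316 ≈ 8.1195e-5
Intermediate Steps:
a = 12280
1/(a + u(P)) = 1/(12280 + 36) = 1/12316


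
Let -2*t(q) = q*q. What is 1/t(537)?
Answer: -2/288369 ≈ -6.9356e-6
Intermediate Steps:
t(q) = -q**2/2 (t(q) = -q*q/2 = -q**2/2)
1/t(537) = 1/(-1/2*537**2) = 1/(-1/2*288369) = 1/(-288369/2) = -2/288369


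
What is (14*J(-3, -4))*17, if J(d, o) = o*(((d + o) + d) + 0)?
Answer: 9520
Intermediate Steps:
J(d, o) = o*(o + 2*d) (J(d, o) = o*((o + 2*d) + 0) = o*(o + 2*d))
(14*J(-3, -4))*17 = (14*(-4*(-4 + 2*(-3))))*17 = (14*(-4*(-4 - 6)))*17 = (14*(-4*(-10)))*17 = (14*40)*17 = 560*17 = 9520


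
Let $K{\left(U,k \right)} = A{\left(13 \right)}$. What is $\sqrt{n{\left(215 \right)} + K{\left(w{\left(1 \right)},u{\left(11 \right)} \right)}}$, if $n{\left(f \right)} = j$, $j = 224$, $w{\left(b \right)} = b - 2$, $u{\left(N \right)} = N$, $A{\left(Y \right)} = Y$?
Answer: $\sqrt{237} \approx 15.395$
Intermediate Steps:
$w{\left(b \right)} = -2 + b$
$K{\left(U,k \right)} = 13$
$n{\left(f \right)} = 224$
$\sqrt{n{\left(215 \right)} + K{\left(w{\left(1 \right)},u{\left(11 \right)} \right)}} = \sqrt{224 + 13} = \sqrt{237}$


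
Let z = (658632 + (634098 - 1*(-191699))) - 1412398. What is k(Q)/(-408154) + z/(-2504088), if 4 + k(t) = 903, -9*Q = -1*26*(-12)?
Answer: -15825457943/511026766776 ≈ -0.030968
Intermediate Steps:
Q = -104/3 (Q = -(-1*26)*(-12)/9 = -(-26)*(-12)/9 = -⅑*312 = -104/3 ≈ -34.667)
k(t) = 899 (k(t) = -4 + 903 = 899)
z = 72031 (z = (658632 + (634098 + 191699)) - 1412398 = (658632 + 825797) - 1412398 = 1484429 - 1412398 = 72031)
k(Q)/(-408154) + z/(-2504088) = 899/(-408154) + 72031/(-2504088) = 899*(-1/408154) + 72031*(-1/2504088) = -899/408154 - 72031/2504088 = -15825457943/511026766776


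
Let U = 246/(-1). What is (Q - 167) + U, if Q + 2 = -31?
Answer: -446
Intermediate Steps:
Q = -33 (Q = -2 - 31 = -33)
U = -246 (U = 246*(-1) = -246)
(Q - 167) + U = (-33 - 167) - 246 = -200 - 246 = -446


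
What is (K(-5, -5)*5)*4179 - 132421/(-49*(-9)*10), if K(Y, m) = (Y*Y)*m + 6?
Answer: -10965619471/4410 ≈ -2.4865e+6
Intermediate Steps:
K(Y, m) = 6 + m*Y² (K(Y, m) = Y²*m + 6 = m*Y² + 6 = 6 + m*Y²)
(K(-5, -5)*5)*4179 - 132421/(-49*(-9)*10) = ((6 - 5*(-5)²)*5)*4179 - 132421/(-49*(-9)*10) = ((6 - 5*25)*5)*4179 - 132421/(441*10) = ((6 - 125)*5)*4179 - 132421/4410 = -119*5*4179 - 132421/4410 = -595*4179 - 1*132421/4410 = -2486505 - 132421/4410 = -10965619471/4410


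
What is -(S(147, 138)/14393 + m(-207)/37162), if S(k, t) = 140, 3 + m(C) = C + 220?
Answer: -2673305/267436333 ≈ -0.0099960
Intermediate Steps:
m(C) = 217 + C (m(C) = -3 + (C + 220) = -3 + (220 + C) = 217 + C)
-(S(147, 138)/14393 + m(-207)/37162) = -(140/14393 + (217 - 207)/37162) = -(140*(1/14393) + 10*(1/37162)) = -(140/14393 + 5/18581) = -1*2673305/267436333 = -2673305/267436333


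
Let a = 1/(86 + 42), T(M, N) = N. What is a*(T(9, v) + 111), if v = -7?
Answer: 13/16 ≈ 0.81250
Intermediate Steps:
a = 1/128 ≈ 0.0078125
a*(T(9, v) + 111) = (-7 + 111)/128 = (1/128)*104 = 13/16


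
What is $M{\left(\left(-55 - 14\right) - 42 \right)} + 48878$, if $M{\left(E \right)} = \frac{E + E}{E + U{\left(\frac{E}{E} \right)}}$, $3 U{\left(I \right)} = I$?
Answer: $\frac{8114081}{166} \approx 48880.0$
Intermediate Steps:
$U{\left(I \right)} = \frac{I}{3}$
$M{\left(E \right)} = \frac{2 E}{\frac{1}{3} + E}$ ($M{\left(E \right)} = \frac{E + E}{E + \frac{E \frac{1}{E}}{3}} = \frac{2 E}{E + \frac{1}{3} \cdot 1} = \frac{2 E}{E + \frac{1}{3}} = \frac{2 E}{\frac{1}{3} + E}$)
$M{\left(\left(-55 - 14\right) - 42 \right)} + 48878 = \frac{6 \left(\left(-55 - 14\right) - 42\right)}{1 + 3 \left(\left(-55 - 14\right) - 42\right)} + 48878 = \frac{6 \left(-69 - 42\right)}{1 + 3 \left(-69 - 42\right)} + 48878 = 6 \left(-111\right) \frac{1}{1 + 3 \left(-111\right)} + 48878 = 6 \left(-111\right) \frac{1}{1 - 333} + 48878 = 6 \left(-111\right) \frac{1}{-332} + 48878 = 6 \left(-111\right) \left(- \frac{1}{332}\right) + 48878 = \frac{333}{166} + 48878 = \frac{8114081}{166}$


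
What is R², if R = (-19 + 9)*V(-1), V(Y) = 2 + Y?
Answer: 100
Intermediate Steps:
R = -10 (R = (-19 + 9)*(2 - 1) = -10*1 = -10)
R² = (-10)² = 100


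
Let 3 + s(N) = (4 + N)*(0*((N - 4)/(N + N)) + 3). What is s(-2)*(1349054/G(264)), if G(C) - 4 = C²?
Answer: 2023581/34850 ≈ 58.065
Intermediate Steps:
G(C) = 4 + C²
s(N) = 9 + 3*N (s(N) = -3 + (4 + N)*(0*((N - 4)/(N + N)) + 3) = -3 + (4 + N)*(0*((-4 + N)/((2*N))) + 3) = -3 + (4 + N)*(0*((-4 + N)*(1/(2*N))) + 3) = -3 + (4 + N)*(0*((-4 + N)/(2*N)) + 3) = -3 + (4 + N)*(0 + 3) = -3 + (4 + N)*3 = -3 + (12 + 3*N) = 9 + 3*N)
s(-2)*(1349054/G(264)) = (9 + 3*(-2))*(1349054/(4 + 264²)) = (9 - 6)*(1349054/(4 + 69696)) = 3*(1349054/69700) = 3*(1349054*(1/69700)) = 3*(674527/34850) = 2023581/34850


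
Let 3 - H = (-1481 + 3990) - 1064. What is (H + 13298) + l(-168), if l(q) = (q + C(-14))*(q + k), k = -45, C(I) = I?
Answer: 50622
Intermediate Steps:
H = -1442 (H = 3 - ((-1481 + 3990) - 1064) = 3 - (2509 - 1064) = 3 - 1*1445 = 3 - 1445 = -1442)
l(q) = (-45 + q)*(-14 + q) (l(q) = (q - 14)*(q - 45) = (-14 + q)*(-45 + q) = (-45 + q)*(-14 + q))
(H + 13298) + l(-168) = (-1442 + 13298) + (630 + (-168)² - 59*(-168)) = 11856 + (630 + 28224 + 9912) = 11856 + 38766 = 50622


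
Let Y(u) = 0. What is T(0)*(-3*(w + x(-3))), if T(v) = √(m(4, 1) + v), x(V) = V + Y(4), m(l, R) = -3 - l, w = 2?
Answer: 3*I*√7 ≈ 7.9373*I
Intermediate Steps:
x(V) = V (x(V) = V + 0 = V)
T(v) = √(-7 + v) (T(v) = √((-3 - 1*4) + v) = √((-3 - 4) + v) = √(-7 + v))
T(0)*(-3*(w + x(-3))) = √(-7 + 0)*(-3*(2 - 3)) = √(-7)*(-3*(-1)) = (I*√7)*3 = 3*I*√7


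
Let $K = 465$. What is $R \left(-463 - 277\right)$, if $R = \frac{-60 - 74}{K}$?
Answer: $\frac{19832}{93} \approx 213.25$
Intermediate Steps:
$R = - \frac{134}{465}$ ($R = \frac{-60 - 74}{465} = \left(-134\right) \frac{1}{465} = - \frac{134}{465} \approx -0.28817$)
$R \left(-463 - 277\right) = - \frac{134 \left(-463 - 277\right)}{465} = \left(- \frac{134}{465}\right) \left(-740\right) = \frac{19832}{93}$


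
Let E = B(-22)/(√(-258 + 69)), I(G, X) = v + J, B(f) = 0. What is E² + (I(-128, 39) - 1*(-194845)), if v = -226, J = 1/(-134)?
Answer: 26078945/134 ≈ 1.9462e+5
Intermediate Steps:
J = -1/134 ≈ -0.0074627
I(G, X) = -30285/134 (I(G, X) = -226 - 1/134 = -30285/134)
E = 0 (E = 0/(√(-258 + 69)) = 0/(√(-189)) = 0/((3*I*√21)) = 0*(-I*√21/63) = 0)
E² + (I(-128, 39) - 1*(-194845)) = 0² + (-30285/134 - 1*(-194845)) = 0 + (-30285/134 + 194845) = 0 + 26078945/134 = 26078945/134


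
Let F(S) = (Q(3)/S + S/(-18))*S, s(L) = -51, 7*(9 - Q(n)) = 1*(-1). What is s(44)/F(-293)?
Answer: 6426/599791 ≈ 0.010714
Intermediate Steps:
Q(n) = 64/7 (Q(n) = 9 - (-1)/7 = 9 - ⅐*(-1) = 9 + ⅐ = 64/7)
F(S) = S*(-S/18 + 64/(7*S)) (F(S) = (64/(7*S) + S/(-18))*S = (64/(7*S) + S*(-1/18))*S = (64/(7*S) - S/18)*S = (-S/18 + 64/(7*S))*S = S*(-S/18 + 64/(7*S)))
s(44)/F(-293) = -51/(64/7 - 1/18*(-293)²) = -51/(64/7 - 1/18*85849) = -51/(64/7 - 85849/18) = -51/(-599791/126) = -51*(-126/599791) = 6426/599791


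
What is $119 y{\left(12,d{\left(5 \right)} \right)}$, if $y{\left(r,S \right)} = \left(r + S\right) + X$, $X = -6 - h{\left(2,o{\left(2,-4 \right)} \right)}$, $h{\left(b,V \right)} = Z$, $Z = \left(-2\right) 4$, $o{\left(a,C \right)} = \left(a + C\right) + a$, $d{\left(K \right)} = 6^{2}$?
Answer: $5950$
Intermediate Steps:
$d{\left(K \right)} = 36$
$o{\left(a,C \right)} = C + 2 a$ ($o{\left(a,C \right)} = \left(C + a\right) + a = C + 2 a$)
$Z = -8$
$h{\left(b,V \right)} = -8$
$X = 2$ ($X = -6 - -8 = -6 + 8 = 2$)
$y{\left(r,S \right)} = 2 + S + r$ ($y{\left(r,S \right)} = \left(r + S\right) + 2 = \left(S + r\right) + 2 = 2 + S + r$)
$119 y{\left(12,d{\left(5 \right)} \right)} = 119 \left(2 + 36 + 12\right) = 119 \cdot 50 = 5950$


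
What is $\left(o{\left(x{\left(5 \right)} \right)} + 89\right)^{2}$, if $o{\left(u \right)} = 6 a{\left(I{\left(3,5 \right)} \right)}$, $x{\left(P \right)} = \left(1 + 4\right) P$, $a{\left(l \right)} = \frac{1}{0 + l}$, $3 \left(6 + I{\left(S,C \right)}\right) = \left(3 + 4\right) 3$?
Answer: $9025$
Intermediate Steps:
$I{\left(S,C \right)} = 1$ ($I{\left(S,C \right)} = -6 + \frac{\left(3 + 4\right) 3}{3} = -6 + \frac{7 \cdot 3}{3} = -6 + \frac{1}{3} \cdot 21 = -6 + 7 = 1$)
$a{\left(l \right)} = \frac{1}{l}$
$x{\left(P \right)} = 5 P$
$o{\left(u \right)} = 6$ ($o{\left(u \right)} = \frac{6}{1} = 6 \cdot 1 = 6$)
$\left(o{\left(x{\left(5 \right)} \right)} + 89\right)^{2} = \left(6 + 89\right)^{2} = 95^{2} = 9025$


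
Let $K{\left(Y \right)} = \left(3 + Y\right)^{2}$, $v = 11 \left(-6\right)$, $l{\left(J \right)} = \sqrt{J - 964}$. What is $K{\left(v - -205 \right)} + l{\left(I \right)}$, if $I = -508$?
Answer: $20164 + 8 i \sqrt{23} \approx 20164.0 + 38.367 i$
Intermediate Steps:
$l{\left(J \right)} = \sqrt{-964 + J}$
$v = -66$
$K{\left(v - -205 \right)} + l{\left(I \right)} = \left(3 - -139\right)^{2} + \sqrt{-964 - 508} = \left(3 + \left(-66 + 205\right)\right)^{2} + \sqrt{-1472} = \left(3 + 139\right)^{2} + 8 i \sqrt{23} = 142^{2} + 8 i \sqrt{23} = 20164 + 8 i \sqrt{23}$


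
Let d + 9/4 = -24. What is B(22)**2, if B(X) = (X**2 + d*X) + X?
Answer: 20449/4 ≈ 5112.3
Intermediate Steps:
d = -105/4 (d = -9/4 - 24 = -105/4 ≈ -26.250)
B(X) = X**2 - 101*X/4 (B(X) = (X**2 - 105*X/4) + X = X**2 - 101*X/4)
B(22)**2 = ((1/4)*22*(-101 + 4*22))**2 = ((1/4)*22*(-101 + 88))**2 = ((1/4)*22*(-13))**2 = (-143/2)**2 = 20449/4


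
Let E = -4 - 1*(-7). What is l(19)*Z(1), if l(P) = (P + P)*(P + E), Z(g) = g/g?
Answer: 836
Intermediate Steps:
E = 3 (E = -4 + 7 = 3)
Z(g) = 1
l(P) = 2*P*(3 + P) (l(P) = (P + P)*(P + 3) = (2*P)*(3 + P) = 2*P*(3 + P))
l(19)*Z(1) = (2*19*(3 + 19))*1 = (2*19*22)*1 = 836*1 = 836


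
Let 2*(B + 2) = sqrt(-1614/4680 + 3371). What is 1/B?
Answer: 6240/2616631 + 4*sqrt(512676645)/2616631 ≈ 0.036998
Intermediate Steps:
B = -2 + sqrt(512676645)/780 (B = -2 + sqrt(-1614/4680 + 3371)/2 = -2 + sqrt(-1614*1/4680 + 3371)/2 = -2 + sqrt(-269/780 + 3371)/2 = -2 + sqrt(2629111/780)/2 = -2 + (sqrt(512676645)/390)/2 = -2 + sqrt(512676645)/780 ≈ 27.029)
1/B = 1/(-2 + sqrt(512676645)/780)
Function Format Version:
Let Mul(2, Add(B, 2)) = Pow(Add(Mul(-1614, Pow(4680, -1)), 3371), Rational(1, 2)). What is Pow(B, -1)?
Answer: Add(Rational(6240, 2616631), Mul(Rational(4, 2616631), Pow(512676645, Rational(1, 2)))) ≈ 0.036998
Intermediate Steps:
B = Add(-2, Mul(Rational(1, 780), Pow(512676645, Rational(1, 2)))) (B = Add(-2, Mul(Rational(1, 2), Pow(Add(Mul(-1614, Pow(4680, -1)), 3371), Rational(1, 2)))) = Add(-2, Mul(Rational(1, 2), Pow(Add(Mul(-1614, Rational(1, 4680)), 3371), Rational(1, 2)))) = Add(-2, Mul(Rational(1, 2), Pow(Add(Rational(-269, 780), 3371), Rational(1, 2)))) = Add(-2, Mul(Rational(1, 2), Pow(Rational(2629111, 780), Rational(1, 2)))) = Add(-2, Mul(Rational(1, 2), Mul(Rational(1, 390), Pow(512676645, Rational(1, 2))))) = Add(-2, Mul(Rational(1, 780), Pow(512676645, Rational(1, 2)))) ≈ 27.029)
Pow(B, -1) = Pow(Add(-2, Mul(Rational(1, 780), Pow(512676645, Rational(1, 2)))), -1)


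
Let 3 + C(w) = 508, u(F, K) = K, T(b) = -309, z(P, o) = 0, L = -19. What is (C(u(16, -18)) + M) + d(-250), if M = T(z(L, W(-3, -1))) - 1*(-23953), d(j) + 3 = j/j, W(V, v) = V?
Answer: 24147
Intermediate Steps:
C(w) = 505 (C(w) = -3 + 508 = 505)
d(j) = -2 (d(j) = -3 + j/j = -3 + 1 = -2)
M = 23644 (M = -309 - 1*(-23953) = -309 + 23953 = 23644)
(C(u(16, -18)) + M) + d(-250) = (505 + 23644) - 2 = 24149 - 2 = 24147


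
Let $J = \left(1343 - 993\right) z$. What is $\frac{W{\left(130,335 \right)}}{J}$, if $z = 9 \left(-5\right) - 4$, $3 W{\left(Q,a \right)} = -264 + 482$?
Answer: $- \frac{109}{25725} \approx -0.0042371$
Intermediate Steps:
$W{\left(Q,a \right)} = \frac{218}{3}$ ($W{\left(Q,a \right)} = \frac{-264 + 482}{3} = \frac{1}{3} \cdot 218 = \frac{218}{3}$)
$z = -49$ ($z = -45 - 4 = -49$)
$J = -17150$ ($J = \left(1343 - 993\right) \left(-49\right) = 350 \left(-49\right) = -17150$)
$\frac{W{\left(130,335 \right)}}{J} = \frac{218}{3 \left(-17150\right)} = \frac{218}{3} \left(- \frac{1}{17150}\right) = - \frac{109}{25725}$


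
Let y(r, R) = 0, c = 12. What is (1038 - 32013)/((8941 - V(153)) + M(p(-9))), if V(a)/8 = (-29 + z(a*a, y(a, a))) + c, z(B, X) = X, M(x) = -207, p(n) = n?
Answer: -6195/1774 ≈ -3.4921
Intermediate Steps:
V(a) = -136 (V(a) = 8*((-29 + 0) + 12) = 8*(-29 + 12) = 8*(-17) = -136)
(1038 - 32013)/((8941 - V(153)) + M(p(-9))) = (1038 - 32013)/((8941 - 1*(-136)) - 207) = -30975/((8941 + 136) - 207) = -30975/(9077 - 207) = -30975/8870 = -30975*1/8870 = -6195/1774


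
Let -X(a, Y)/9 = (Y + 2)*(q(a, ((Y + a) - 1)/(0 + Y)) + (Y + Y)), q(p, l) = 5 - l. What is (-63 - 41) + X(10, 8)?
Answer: -7211/4 ≈ -1802.8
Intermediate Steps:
X(a, Y) = -9*(2 + Y)*(5 + 2*Y - (-1 + Y + a)/Y) (X(a, Y) = -9*(Y + 2)*((5 - ((Y + a) - 1)/(0 + Y)) + (Y + Y)) = -9*(2 + Y)*((5 - (-1 + Y + a)/Y) + 2*Y) = -9*(2 + Y)*(5 + 2*Y - (-1 + Y + a)/Y))
(-63 - 41) + X(10, 8) = (-63 - 41) + (-81 - 72*8 - 18/8 - 18*8² + 9*10 + 18*10/8) = -104 + (-81 - 576 - 18*⅛ - 18*64 + 90 + 18*10*(⅛)) = -104 + (-81 - 576 - 9/4 - 1152 + 90 + 45/2) = -104 - 6795/4 = -7211/4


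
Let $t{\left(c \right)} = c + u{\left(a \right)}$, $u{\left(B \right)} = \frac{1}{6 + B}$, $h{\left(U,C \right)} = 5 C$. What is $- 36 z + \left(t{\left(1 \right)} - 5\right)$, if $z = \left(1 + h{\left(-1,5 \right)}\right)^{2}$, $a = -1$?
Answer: $- \frac{121699}{5} \approx -24340.0$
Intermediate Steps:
$t{\left(c \right)} = \frac{1}{5} + c$ ($t{\left(c \right)} = c + \frac{1}{6 - 1} = c + \frac{1}{5} = \frac{1}{5} + c$)
$z = 676$ ($z = \left(1 + 5 \cdot 5\right)^{2} = \left(1 + 25\right)^{2} = 26^{2} = 676$)
$- 36 z + \left(t{\left(1 \right)} - 5\right) = \left(-36\right) 676 + \left(\left(\frac{1}{5} + 1\right) - 5\right) = -24336 + \left(\frac{6}{5} - 5\right) = -24336 - \frac{19}{5} = - \frac{121699}{5}$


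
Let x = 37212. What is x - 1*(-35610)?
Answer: 72822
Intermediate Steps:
x - 1*(-35610) = 37212 - 1*(-35610) = 37212 + 35610 = 72822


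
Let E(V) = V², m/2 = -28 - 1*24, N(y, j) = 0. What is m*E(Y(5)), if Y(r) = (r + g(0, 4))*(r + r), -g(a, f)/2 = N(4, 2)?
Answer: -260000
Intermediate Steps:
g(a, f) = 0 (g(a, f) = -2*0 = 0)
Y(r) = 2*r² (Y(r) = (r + 0)*(r + r) = r*(2*r) = 2*r²)
m = -104 (m = 2*(-28 - 1*24) = 2*(-28 - 24) = 2*(-52) = -104)
m*E(Y(5)) = -104*(2*5²)² = -104*(2*25)² = -104*50² = -104*2500 = -260000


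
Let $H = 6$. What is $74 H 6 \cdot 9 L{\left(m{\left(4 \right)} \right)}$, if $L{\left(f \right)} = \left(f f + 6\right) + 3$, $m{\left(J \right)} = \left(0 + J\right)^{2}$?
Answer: $6353640$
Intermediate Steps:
$m{\left(J \right)} = J^{2}$
$L{\left(f \right)} = 9 + f^{2}$ ($L{\left(f \right)} = \left(f^{2} + 6\right) + 3 = \left(6 + f^{2}\right) + 3 = 9 + f^{2}$)
$74 H 6 \cdot 9 L{\left(m{\left(4 \right)} \right)} = 74 \cdot 6 \cdot 6 \cdot 9 \left(9 + \left(4^{2}\right)^{2}\right) = 74 \cdot 36 \cdot 9 \left(9 + 16^{2}\right) = 74 \cdot 324 \left(9 + 256\right) = 23976 \cdot 265 = 6353640$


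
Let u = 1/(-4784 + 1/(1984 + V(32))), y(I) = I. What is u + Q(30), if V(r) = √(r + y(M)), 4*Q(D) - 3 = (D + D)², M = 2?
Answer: 324583169030671507/360347759482884 + √34/90086939870721 ≈ 900.75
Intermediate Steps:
Q(D) = ¾ + D² (Q(D) = ¾ + (D + D)²/4 = ¾ + (2*D)²/4 = ¾ + (4*D²)/4 = ¾ + D²)
V(r) = √(2 + r) (V(r) = √(r + 2) = √(2 + r))
u = 1/(-4784 + 1/(1984 + √34)) (u = 1/(-4784 + 1/(1984 + √(2 + 32))) = 1/(-4784 + 1/(1984 + √34)) ≈ -0.00020903)
u + Q(30) = (-18830884064/90086939870721 + √34/90086939870721) + (¾ + 30²) = (-18830884064/90086939870721 + √34/90086939870721) + (¾ + 900) = (-18830884064/90086939870721 + √34/90086939870721) + 3603/4 = 324583169030671507/360347759482884 + √34/90086939870721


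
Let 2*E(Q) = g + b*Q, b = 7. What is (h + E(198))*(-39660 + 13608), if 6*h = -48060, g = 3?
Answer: 190583406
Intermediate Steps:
h = -8010 (h = (⅙)*(-48060) = -8010)
E(Q) = 3/2 + 7*Q/2 (E(Q) = (3 + 7*Q)/2 = 3/2 + 7*Q/2)
(h + E(198))*(-39660 + 13608) = (-8010 + (3/2 + (7/2)*198))*(-39660 + 13608) = (-8010 + (3/2 + 693))*(-26052) = (-8010 + 1389/2)*(-26052) = -14631/2*(-26052) = 190583406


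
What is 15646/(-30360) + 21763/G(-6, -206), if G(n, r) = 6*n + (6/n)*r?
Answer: 32903243/258060 ≈ 127.50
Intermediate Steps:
G(n, r) = 6*n + 6*r/n
15646/(-30360) + 21763/G(-6, -206) = 15646/(-30360) + 21763/(6*(-6) + 6*(-206)/(-6)) = 15646*(-1/30360) + 21763/(-36 + 6*(-206)*(-1/6)) = -7823/15180 + 21763/(-36 + 206) = -7823/15180 + 21763/170 = 32903243/258060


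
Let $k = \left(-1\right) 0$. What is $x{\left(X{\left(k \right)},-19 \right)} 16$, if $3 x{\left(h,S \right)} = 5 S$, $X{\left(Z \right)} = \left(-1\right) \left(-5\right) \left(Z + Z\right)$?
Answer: $- \frac{1520}{3} \approx -506.67$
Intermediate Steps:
$k = 0$
$X{\left(Z \right)} = 10 Z$ ($X{\left(Z \right)} = 5 \cdot 2 Z = 10 Z$)
$x{\left(h,S \right)} = \frac{5 S}{3}$
$x{\left(X{\left(k \right)},-19 \right)} 16 = \frac{5}{3} \left(-19\right) 16 = \left(- \frac{95}{3}\right) 16 = - \frac{1520}{3}$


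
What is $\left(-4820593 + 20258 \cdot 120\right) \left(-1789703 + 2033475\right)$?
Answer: $-582525615676$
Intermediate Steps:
$\left(-4820593 + 20258 \cdot 120\right) \left(-1789703 + 2033475\right) = \left(-4820593 + 2430960\right) 243772 = \left(-2389633\right) 243772 = -582525615676$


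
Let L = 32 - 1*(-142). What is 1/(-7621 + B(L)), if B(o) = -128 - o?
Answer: -1/7923 ≈ -0.00012621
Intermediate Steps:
L = 174 (L = 32 + 142 = 174)
1/(-7621 + B(L)) = 1/(-7621 + (-128 - 1*174)) = 1/(-7621 + (-128 - 174)) = 1/(-7621 - 302) = 1/(-7923) = -1/7923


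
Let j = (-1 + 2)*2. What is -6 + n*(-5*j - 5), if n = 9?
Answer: -141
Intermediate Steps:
j = 2 (j = 1*2 = 2)
-6 + n*(-5*j - 5) = -6 + 9*(-5*2 - 5) = -6 + 9*(-10 - 5) = -6 + 9*(-15) = -6 - 135 = -141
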